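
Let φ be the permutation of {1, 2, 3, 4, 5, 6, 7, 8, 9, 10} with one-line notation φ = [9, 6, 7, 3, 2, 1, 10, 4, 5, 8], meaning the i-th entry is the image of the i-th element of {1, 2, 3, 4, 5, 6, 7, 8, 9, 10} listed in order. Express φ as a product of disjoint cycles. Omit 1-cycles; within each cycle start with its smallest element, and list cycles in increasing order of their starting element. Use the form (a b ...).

Iterating φ from 1 gives 1 → 9 → 5 → 2 → 6 → 1; that is the 5-cycle (1 9 5 2 6).
Repeating from the next unused element and collecting all non-trivial cycles gives (1 9 5 2 6)(3 7 10 8 4).

(1 9 5 2 6)(3 7 10 8 4)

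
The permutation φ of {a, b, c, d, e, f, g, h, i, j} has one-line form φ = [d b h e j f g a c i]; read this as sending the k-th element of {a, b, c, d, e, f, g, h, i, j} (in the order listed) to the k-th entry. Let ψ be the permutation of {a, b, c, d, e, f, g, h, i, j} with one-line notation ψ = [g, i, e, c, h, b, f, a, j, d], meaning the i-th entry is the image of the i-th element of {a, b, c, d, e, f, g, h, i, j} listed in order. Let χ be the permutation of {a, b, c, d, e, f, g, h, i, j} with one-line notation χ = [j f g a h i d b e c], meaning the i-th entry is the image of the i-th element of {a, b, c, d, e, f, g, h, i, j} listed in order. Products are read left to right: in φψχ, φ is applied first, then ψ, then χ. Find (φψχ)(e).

Chase e: φ(e) = j; ψ(j) = d; χ(d) = a. Hence (φψχ)(e) = a.

a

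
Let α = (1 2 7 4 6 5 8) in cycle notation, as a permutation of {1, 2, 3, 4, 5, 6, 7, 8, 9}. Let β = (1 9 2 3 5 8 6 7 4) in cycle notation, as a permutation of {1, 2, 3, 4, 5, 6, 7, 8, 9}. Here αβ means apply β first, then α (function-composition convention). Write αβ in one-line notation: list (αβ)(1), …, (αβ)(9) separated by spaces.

9 3 8 2 1 4 6 5 7

Chase each element through β then α: 1 → 9 → 9; 2 → 3 → 3; 3 → 5 → 8; 4 → 1 → 2; 5 → 8 → 1; 6 → 7 → 4; 7 → 4 → 6; 8 → 6 → 5; 9 → 2 → 7.
So αβ in one-line form is 9 3 8 2 1 4 6 5 7.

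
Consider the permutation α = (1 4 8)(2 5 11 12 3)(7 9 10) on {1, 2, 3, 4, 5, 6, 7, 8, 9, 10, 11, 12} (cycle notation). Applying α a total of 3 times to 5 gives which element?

5 lies in the 5-cycle (2 5 11 12 3).
Advancing 3 steps from 5: 5 → 11 → 12 → 3.

3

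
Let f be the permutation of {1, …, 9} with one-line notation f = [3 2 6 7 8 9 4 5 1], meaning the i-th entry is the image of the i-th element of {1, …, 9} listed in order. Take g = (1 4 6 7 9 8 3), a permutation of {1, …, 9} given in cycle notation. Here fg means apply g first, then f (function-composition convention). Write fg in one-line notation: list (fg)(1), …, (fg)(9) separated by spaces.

(fg)(x) = f(g(x)). Computing each image: f(g(1)) = f(4) = 7, f(g(2)) = f(2) = 2, f(g(3)) = f(1) = 3, f(g(4)) = f(6) = 9, f(g(5)) = f(5) = 8, f(g(6)) = f(7) = 4, f(g(7)) = f(9) = 1, f(g(8)) = f(3) = 6, f(g(9)) = f(8) = 5.
Hence fg = [7 2 3 9 8 4 1 6 5].

7 2 3 9 8 4 1 6 5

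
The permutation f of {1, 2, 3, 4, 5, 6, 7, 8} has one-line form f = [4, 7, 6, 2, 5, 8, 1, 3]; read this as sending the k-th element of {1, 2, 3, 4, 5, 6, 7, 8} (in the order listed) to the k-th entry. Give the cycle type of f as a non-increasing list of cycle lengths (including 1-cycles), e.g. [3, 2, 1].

The disjoint cycles are (1 4 2 7)(3 6 8)(5), with lengths 4, 3, 1 in non-increasing order.

[4, 3, 1]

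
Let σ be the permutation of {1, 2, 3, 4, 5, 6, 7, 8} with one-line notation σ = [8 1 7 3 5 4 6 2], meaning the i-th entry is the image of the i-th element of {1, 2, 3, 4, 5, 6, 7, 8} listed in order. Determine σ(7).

7 is element number 7 of the domain, and entry number 7 of the one-line form is 6, so σ(7) = 6.

6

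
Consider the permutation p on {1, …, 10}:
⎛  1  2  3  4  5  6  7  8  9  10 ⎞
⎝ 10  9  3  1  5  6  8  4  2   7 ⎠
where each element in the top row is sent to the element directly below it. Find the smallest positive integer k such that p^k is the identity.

10

The disjoint-cycle form of p has cycle lengths 5, 2, 1, 1, 1.
The order is lcm(5, 2) = 10.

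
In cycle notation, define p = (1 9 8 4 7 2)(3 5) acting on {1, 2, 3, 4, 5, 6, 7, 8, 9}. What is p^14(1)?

8

1 lies in the 6-cycle (1 9 8 4 7 2).
Since the cycle has length 6, p^14 acts on it the same as p^2 (14 mod 6 = 2).
Stepping 2 places around the cycle: 1 → 9 → 8.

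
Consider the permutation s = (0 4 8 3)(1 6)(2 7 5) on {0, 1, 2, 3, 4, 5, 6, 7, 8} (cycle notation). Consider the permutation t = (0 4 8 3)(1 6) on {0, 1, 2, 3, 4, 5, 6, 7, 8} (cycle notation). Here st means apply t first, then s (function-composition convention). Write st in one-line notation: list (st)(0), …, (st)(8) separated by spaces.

8 1 7 4 3 2 6 5 0

(st)(x) = s(t(x)). Computing each image: s(t(0)) = s(4) = 8, s(t(1)) = s(6) = 1, s(t(2)) = s(2) = 7, s(t(3)) = s(0) = 4, s(t(4)) = s(8) = 3, s(t(5)) = s(5) = 2, s(t(6)) = s(1) = 6, s(t(7)) = s(7) = 5, s(t(8)) = s(3) = 0.
Hence st = [8 1 7 4 3 2 6 5 0].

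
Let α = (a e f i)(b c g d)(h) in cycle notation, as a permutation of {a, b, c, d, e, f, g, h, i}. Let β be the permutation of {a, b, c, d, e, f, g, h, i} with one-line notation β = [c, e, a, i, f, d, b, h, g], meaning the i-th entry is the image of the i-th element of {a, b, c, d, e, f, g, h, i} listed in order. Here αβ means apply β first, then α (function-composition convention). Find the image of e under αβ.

First apply β: β(e) = f, then α(f) = i. Thus (αβ)(e) = i.

i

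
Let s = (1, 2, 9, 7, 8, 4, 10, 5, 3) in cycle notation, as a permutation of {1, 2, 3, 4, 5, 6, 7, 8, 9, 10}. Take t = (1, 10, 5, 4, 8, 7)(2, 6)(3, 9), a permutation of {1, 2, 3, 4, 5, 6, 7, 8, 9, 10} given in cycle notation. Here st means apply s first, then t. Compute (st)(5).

First apply s: s(5) = 3, then t(3) = 9. Thus (st)(5) = 9.

9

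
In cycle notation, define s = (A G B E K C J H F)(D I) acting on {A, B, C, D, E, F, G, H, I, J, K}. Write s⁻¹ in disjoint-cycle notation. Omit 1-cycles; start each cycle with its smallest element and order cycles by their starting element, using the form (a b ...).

(A F H J C K E B G)(D I)

If s sends a → b within a cycle, s⁻¹ sends b → a; equivalently, reverse each cycle.
After reversing and putting each cycle's least element first, s⁻¹ = (A F H J C K E B G)(D I).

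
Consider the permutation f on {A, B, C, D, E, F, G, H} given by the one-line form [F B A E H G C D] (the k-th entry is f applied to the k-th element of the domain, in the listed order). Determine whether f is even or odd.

odd

In disjoint-cycle form the cycle lengths are 4, 3, 1.
A cycle is odd iff its length is even; f has 1 even-length cycle, so sgn(f) = (−1)^1 and f is odd.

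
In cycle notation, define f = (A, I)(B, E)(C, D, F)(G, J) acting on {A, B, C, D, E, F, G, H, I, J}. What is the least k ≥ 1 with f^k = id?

6

The cycle type of f is (3, 2, 2, 2, 1).
The order is lcm(3, 2, 2, 2) = 6.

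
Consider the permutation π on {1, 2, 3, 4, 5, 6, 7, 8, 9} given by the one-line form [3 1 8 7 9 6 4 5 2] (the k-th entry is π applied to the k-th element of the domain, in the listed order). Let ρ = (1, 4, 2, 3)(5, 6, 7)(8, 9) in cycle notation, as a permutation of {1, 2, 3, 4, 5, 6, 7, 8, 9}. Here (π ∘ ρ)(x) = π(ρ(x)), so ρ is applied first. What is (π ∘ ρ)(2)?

ρ(2) = 3, then π(3) = 8; composing gives (π ∘ ρ)(2) = 8.

8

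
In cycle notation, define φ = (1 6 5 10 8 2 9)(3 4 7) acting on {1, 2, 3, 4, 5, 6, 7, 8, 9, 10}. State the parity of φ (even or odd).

even

The cycle lengths are 7, 3.
A cycle is odd iff its length is even; φ has 0 even-length cycles, so sgn(φ) = (−1)^0 and φ is even.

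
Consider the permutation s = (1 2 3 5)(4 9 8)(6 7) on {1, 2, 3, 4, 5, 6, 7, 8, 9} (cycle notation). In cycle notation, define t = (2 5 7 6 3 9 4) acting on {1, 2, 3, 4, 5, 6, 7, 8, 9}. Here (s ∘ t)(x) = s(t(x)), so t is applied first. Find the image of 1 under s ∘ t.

2

(s ∘ t)(1) = s(t(1)). t(1) = 1, then s(1) = 2. So (s ∘ t)(1) = 2.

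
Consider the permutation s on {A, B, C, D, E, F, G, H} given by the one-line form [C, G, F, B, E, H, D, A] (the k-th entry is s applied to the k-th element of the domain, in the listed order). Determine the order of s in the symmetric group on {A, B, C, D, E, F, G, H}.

12

Decomposing into disjoint cycles gives cycle lengths 4, 3, 1.
The order is lcm(4, 3) = 12.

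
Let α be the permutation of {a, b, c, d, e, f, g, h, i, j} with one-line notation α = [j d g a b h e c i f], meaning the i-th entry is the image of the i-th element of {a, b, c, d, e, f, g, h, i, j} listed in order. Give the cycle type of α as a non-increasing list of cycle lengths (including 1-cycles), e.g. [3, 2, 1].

The disjoint cycles are (a j f h c g e b d)(i), with lengths 9, 1 in non-increasing order.

[9, 1]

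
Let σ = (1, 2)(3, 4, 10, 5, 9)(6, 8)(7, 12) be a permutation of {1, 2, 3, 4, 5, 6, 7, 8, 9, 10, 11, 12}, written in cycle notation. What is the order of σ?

10

The disjoint cycles have lengths 5, 2, 2, 2, 1.
The order of σ is the least common multiple of its cycle lengths: lcm(5, 2, 2, 2) = 10.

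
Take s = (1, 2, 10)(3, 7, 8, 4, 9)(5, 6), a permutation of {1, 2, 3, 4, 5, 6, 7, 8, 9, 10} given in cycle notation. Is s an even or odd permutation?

odd

The cycle lengths are 5, 3, 2.
A cycle is odd iff its length is even; s has 1 even-length cycle, so sgn(s) = (−1)^1 and s is odd.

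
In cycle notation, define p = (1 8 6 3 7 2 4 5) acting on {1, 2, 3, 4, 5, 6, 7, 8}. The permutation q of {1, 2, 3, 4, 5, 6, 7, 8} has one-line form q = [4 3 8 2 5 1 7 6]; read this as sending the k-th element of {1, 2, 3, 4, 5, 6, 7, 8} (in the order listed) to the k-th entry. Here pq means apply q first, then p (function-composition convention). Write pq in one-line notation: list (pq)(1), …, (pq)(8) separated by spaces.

5 7 6 4 1 8 2 3

Chase each element through q then p: 1 → 4 → 5; 2 → 3 → 7; 3 → 8 → 6; 4 → 2 → 4; 5 → 5 → 1; 6 → 1 → 8; 7 → 7 → 2; 8 → 6 → 3.
Collecting the images, pq = [5 7 6 4 1 8 2 3].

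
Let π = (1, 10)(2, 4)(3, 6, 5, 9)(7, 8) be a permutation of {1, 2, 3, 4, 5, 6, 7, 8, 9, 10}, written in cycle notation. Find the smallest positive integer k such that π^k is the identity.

The disjoint cycles have lengths 4, 2, 2, 2.
Since disjoint cycles commute, ord(π) = lcm(4, 2, 2, 2) = 4.

4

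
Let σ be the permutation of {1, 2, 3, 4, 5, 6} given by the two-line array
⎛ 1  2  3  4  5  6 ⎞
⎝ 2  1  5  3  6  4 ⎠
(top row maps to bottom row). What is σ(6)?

4

The entry below 6 in the array is 4, so σ(6) = 4.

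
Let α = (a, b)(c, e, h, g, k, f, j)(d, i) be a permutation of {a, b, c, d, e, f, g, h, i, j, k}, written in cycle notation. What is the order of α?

The disjoint cycles have lengths 7, 2, 2.
The order of α is the least common multiple of its cycle lengths: lcm(7, 2, 2) = 14.

14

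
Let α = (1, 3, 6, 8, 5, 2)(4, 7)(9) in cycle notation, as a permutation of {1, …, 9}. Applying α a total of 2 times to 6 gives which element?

5

6 lies in the 6-cycle (1, 3, 6, 8, 5, 2).
Advancing 2 steps from 6: 6 → 8 → 5.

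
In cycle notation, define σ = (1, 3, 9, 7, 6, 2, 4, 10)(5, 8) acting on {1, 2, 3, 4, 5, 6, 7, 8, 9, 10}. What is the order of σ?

8

The disjoint cycles have lengths 8, 2.
Since disjoint cycles commute, ord(σ) = lcm(8, 2) = 8.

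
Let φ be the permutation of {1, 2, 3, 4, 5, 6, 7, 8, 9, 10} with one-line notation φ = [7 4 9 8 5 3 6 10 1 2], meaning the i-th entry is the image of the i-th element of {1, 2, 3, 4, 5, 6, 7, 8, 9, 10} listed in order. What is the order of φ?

Decomposing into disjoint cycles gives cycle lengths 5, 4, 1.
The order is lcm(5, 4) = 20.

20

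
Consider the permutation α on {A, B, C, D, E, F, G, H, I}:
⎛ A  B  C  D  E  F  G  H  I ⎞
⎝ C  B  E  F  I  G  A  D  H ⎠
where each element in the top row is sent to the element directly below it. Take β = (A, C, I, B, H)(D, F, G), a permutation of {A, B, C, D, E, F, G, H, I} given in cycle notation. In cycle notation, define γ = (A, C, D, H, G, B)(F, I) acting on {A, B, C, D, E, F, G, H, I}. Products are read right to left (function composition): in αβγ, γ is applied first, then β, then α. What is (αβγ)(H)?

F

(αβγ)(H) = α(β(γ(H))). γ(H) = G, then β(G) = D, then α(D) = F, so the result is F.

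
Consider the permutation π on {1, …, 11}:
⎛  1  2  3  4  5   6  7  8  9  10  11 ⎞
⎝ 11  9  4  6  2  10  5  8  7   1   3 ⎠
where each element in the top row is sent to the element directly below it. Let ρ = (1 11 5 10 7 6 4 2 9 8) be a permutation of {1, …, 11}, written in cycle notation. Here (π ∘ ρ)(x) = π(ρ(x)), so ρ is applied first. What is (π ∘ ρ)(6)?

6

(π ∘ ρ)(6) = π(ρ(6)). ρ(6) = 4, then π(4) = 6. So (π ∘ ρ)(6) = 6.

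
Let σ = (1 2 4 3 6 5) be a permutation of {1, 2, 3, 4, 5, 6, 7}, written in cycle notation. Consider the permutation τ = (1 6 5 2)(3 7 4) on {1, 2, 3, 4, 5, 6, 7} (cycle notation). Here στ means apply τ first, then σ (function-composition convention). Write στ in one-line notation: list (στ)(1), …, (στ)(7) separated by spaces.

(στ)(x) = σ(τ(x)). Computing each image: σ(τ(1)) = σ(6) = 5, σ(τ(2)) = σ(1) = 2, σ(τ(3)) = σ(7) = 7, σ(τ(4)) = σ(3) = 6, σ(τ(5)) = σ(2) = 4, σ(τ(6)) = σ(5) = 1, σ(τ(7)) = σ(4) = 3.
Hence στ = [5 2 7 6 4 1 3].

5 2 7 6 4 1 3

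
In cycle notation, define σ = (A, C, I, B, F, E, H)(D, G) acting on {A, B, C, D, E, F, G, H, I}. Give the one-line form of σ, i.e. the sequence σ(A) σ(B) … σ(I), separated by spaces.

Image by image: A↦C, B↦F, C↦I, D↦G, E↦H, F↦E, G↦D, H↦A, I↦B.
Listing these in domain order gives C F I G H E D A B.

C F I G H E D A B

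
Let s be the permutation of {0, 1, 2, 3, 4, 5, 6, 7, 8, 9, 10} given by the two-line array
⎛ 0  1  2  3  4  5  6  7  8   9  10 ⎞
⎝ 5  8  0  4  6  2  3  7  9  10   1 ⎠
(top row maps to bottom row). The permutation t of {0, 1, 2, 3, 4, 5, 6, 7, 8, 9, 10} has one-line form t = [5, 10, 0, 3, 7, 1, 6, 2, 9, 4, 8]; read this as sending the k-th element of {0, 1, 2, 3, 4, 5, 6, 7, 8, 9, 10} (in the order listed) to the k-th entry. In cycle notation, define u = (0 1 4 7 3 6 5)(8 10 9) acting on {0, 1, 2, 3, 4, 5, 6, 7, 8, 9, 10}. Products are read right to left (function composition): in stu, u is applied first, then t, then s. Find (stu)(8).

9

Chase 8: u(8) = 10; t(10) = 8; s(8) = 9. Hence (stu)(8) = 9.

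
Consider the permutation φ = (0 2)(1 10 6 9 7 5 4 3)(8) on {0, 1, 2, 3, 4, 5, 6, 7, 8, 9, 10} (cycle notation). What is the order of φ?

The disjoint cycles have lengths 8, 2, 1.
The order of φ is the least common multiple of its cycle lengths: lcm(8, 2) = 8.

8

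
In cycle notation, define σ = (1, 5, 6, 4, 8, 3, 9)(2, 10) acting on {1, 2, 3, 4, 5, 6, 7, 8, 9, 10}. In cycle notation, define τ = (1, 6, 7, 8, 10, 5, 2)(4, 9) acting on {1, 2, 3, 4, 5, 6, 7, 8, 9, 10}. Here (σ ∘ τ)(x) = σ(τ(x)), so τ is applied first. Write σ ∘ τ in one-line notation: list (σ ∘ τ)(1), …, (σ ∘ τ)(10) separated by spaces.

4 5 9 1 10 7 3 2 8 6

(σ ∘ τ)(x) = σ(τ(x)). Computing each image: σ(τ(1)) = σ(6) = 4, σ(τ(2)) = σ(1) = 5, σ(τ(3)) = σ(3) = 9, σ(τ(4)) = σ(9) = 1, σ(τ(5)) = σ(2) = 10, σ(τ(6)) = σ(7) = 7, σ(τ(7)) = σ(8) = 3, σ(τ(8)) = σ(10) = 2, σ(τ(9)) = σ(4) = 8, σ(τ(10)) = σ(5) = 6.
Hence σ ∘ τ = [4 5 9 1 10 7 3 2 8 6].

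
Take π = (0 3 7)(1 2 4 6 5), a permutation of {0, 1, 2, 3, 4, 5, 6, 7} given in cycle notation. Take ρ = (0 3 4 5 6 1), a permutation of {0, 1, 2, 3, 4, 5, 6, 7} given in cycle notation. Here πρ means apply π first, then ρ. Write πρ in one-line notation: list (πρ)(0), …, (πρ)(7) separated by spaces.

Chase each element through π then ρ: 0 → 3 → 4; 1 → 2 → 2; 2 → 4 → 5; 3 → 7 → 7; 4 → 6 → 1; 5 → 1 → 0; 6 → 5 → 6; 7 → 0 → 3.
Collecting the images, πρ = [4 2 5 7 1 0 6 3].

4 2 5 7 1 0 6 3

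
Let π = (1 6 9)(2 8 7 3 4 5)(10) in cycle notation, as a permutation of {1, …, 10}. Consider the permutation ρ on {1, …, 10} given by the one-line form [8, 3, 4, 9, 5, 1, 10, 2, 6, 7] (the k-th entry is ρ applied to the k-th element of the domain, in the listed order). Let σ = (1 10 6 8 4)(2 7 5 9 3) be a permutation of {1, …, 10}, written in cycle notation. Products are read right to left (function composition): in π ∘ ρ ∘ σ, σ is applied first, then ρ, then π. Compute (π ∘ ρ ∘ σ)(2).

Apply the permutations in order: σ(2) = 7, then ρ(7) = 10, then π(10) = 10. So (π ∘ ρ ∘ σ)(2) = 10.

10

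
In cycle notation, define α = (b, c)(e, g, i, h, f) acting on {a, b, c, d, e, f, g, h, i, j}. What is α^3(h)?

g

h lies in the 5-cycle (e, g, i, h, f).
Stepping 3 places around the cycle: h → f → e → g.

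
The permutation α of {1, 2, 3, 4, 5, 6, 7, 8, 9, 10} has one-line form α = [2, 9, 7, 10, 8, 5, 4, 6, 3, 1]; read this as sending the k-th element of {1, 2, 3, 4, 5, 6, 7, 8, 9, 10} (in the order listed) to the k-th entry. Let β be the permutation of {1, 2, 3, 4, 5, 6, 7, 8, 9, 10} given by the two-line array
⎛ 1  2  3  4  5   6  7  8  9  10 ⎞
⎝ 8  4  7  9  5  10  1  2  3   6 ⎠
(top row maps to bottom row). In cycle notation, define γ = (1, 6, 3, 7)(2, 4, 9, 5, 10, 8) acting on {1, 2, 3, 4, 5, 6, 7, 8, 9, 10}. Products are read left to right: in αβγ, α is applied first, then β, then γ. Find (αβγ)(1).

9

Apply the permutations in order: α(1) = 2, then β(2) = 4, then γ(4) = 9. So (αβγ)(1) = 9.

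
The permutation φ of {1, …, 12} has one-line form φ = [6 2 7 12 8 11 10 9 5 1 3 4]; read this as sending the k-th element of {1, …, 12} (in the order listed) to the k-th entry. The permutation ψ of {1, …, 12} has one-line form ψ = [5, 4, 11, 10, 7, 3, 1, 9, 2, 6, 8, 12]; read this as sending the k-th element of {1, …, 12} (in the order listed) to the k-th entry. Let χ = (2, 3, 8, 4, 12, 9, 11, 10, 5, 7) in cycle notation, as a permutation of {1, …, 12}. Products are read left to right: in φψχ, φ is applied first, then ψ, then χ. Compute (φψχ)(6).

(φψχ)(6) = χ(ψ(φ(6))). φ(6) = 11, then ψ(11) = 8, then χ(8) = 4, so the result is 4.

4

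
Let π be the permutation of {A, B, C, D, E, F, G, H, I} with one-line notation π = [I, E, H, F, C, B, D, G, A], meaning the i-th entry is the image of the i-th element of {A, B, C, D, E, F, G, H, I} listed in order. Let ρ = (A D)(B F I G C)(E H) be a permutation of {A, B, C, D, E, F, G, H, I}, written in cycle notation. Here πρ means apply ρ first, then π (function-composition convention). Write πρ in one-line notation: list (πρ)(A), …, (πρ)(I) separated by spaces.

(πρ)(x) = π(ρ(x)). Computing each image: π(ρ(A)) = π(D) = F, π(ρ(B)) = π(F) = B, π(ρ(C)) = π(B) = E, π(ρ(D)) = π(A) = I, π(ρ(E)) = π(H) = G, π(ρ(F)) = π(I) = A, π(ρ(G)) = π(C) = H, π(ρ(H)) = π(E) = C, π(ρ(I)) = π(G) = D.
Hence πρ = [F B E I G A H C D].

F B E I G A H C D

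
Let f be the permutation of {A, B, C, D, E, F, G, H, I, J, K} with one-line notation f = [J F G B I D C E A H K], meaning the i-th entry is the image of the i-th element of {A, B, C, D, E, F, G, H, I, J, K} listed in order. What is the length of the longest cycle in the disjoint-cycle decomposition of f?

Decomposing into disjoint cycles gives (A, J, H, E, I)(B, F, D)(C, G); the longest has length 5.

5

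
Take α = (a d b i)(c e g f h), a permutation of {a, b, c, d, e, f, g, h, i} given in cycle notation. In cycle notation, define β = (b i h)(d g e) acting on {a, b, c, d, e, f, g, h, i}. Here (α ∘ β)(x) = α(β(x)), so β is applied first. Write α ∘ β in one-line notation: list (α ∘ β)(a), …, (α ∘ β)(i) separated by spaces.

d a e f b h g i c

Chase each element through β then α: a → a → d; b → i → a; c → c → e; d → g → f; e → d → b; f → f → h; g → e → g; h → b → i; i → h → c.
So α ∘ β in one-line form is d a e f b h g i c.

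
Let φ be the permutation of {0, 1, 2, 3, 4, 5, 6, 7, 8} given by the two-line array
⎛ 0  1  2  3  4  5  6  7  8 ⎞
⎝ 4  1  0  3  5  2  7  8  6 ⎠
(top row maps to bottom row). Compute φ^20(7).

Tracing 7 → 8 → … returns to 7 after 3 steps, so 7 lies in a 3-cycle (6, 7, 8).
Powers repeat with period 3 on this cycle, and 20 mod 3 = 2, so φ^20(7) = φ^2(7).
Stepping 2 places around the cycle: 7 → 8 → 6.

6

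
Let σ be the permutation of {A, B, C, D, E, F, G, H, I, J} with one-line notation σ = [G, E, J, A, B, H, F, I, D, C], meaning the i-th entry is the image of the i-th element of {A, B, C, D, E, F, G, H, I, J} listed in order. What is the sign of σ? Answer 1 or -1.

-1

In disjoint-cycle form the cycle lengths are 6, 2, 2.
A cycle of length ℓ contributes ℓ−1 transpositions, so σ is a product of 5 + 1 + 1 = 7 transpositions — odd.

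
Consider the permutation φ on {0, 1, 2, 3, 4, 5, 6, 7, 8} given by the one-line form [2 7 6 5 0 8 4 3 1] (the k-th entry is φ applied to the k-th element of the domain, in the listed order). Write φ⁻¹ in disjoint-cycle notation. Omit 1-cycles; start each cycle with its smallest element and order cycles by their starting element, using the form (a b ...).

First write φ in disjoint cycles: (0 2 6 4)(1 7 3 5 8).
The inverse reverses every cycle; in canonical form, φ⁻¹ = (0 4 6 2)(1 8 5 3 7).

(0 4 6 2)(1 8 5 3 7)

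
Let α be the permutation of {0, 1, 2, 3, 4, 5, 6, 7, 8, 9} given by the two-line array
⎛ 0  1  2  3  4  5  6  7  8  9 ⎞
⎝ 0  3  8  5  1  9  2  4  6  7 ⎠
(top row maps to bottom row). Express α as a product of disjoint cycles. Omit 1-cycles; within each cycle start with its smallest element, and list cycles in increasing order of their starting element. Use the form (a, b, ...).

(1, 3, 5, 9, 7, 4)(2, 8, 6)

From 1: 1 → 3 → 5 → 9 → 7 → 4 → 1, closing the cycle (1, 3, 5, 9, 7, 4).
Repeating from the next unused element and collecting all non-trivial cycles gives (1, 3, 5, 9, 7, 4)(2, 8, 6).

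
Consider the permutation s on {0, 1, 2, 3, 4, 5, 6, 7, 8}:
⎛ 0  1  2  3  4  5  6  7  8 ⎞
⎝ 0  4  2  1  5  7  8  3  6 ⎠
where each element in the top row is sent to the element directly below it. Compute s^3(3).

Tracing 3 → 1 → … returns to 3 after 5 steps, so 3 lies in a 5-cycle (1, 4, 5, 7, 3).
Stepping 3 places around the cycle: 3 → 1 → 4 → 5.

5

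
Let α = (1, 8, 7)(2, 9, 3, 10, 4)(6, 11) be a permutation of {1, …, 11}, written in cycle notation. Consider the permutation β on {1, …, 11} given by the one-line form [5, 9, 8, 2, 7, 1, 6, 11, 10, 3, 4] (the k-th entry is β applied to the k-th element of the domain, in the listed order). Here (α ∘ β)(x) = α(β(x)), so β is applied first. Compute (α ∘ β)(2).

(α ∘ β)(2) = α(β(2)). β(2) = 9, then α(9) = 3. So (α ∘ β)(2) = 3.

3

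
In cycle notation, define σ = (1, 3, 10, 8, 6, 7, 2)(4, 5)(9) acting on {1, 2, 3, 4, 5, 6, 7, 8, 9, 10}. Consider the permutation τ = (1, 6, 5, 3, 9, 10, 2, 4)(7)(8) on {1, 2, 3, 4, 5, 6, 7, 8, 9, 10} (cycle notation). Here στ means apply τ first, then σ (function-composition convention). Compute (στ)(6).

4

First apply τ: τ(6) = 5, then σ(5) = 4. Thus (στ)(6) = 4.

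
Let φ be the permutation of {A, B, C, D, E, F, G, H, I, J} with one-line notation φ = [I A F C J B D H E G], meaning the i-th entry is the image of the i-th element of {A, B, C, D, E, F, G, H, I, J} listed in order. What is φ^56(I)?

Tracing I → E → … returns to I after 9 steps, so I lies in a 9-cycle (A, I, E, J, G, D, C, F, B).
Powers repeat with period 9 on this cycle, and 56 mod 9 = 2, so φ^56(I) = φ^2(I).
Stepping 2 places around the cycle: I → E → J.

J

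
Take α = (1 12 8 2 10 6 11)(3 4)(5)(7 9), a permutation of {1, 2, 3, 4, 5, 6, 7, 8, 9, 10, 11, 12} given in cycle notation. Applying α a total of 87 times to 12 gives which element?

12 lies in the 7-cycle (1 12 8 2 10 6 11).
On a 7-cycle, α^7 is the identity, so α^87 = α^3 there (87 ≡ 3 mod 7).
Stepping 3 places around the cycle: 12 → 8 → 2 → 10.

10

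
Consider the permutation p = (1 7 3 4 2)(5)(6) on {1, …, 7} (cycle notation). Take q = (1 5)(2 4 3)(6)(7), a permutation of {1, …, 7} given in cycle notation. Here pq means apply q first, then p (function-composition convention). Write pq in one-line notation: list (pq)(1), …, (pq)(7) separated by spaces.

For each element, apply q then p: 1 → 5 → 5; 2 → 4 → 2; 3 → 2 → 1; 4 → 3 → 4; 5 → 1 → 7; 6 → 6 → 6; 7 → 7 → 3.
Collecting the images, pq = [5 2 1 4 7 6 3].

5 2 1 4 7 6 3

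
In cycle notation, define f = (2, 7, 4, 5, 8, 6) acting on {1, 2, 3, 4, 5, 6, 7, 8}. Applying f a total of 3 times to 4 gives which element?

6

4 lies in the 6-cycle (2, 7, 4, 5, 8, 6).
Stepping 3 places around the cycle: 4 → 5 → 8 → 6.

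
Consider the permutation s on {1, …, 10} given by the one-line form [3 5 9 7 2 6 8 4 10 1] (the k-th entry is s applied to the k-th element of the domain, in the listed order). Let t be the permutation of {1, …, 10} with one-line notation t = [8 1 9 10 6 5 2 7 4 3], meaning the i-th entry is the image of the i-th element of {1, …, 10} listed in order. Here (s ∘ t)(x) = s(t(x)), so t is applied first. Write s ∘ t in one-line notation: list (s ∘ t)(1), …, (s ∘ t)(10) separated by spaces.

For each element, apply t then s: 1 → 8 → 4; 2 → 1 → 3; 3 → 9 → 10; 4 → 10 → 1; 5 → 6 → 6; 6 → 5 → 2; 7 → 2 → 5; 8 → 7 → 8; 9 → 4 → 7; 10 → 3 → 9.
So s ∘ t in one-line form is 4 3 10 1 6 2 5 8 7 9.

4 3 10 1 6 2 5 8 7 9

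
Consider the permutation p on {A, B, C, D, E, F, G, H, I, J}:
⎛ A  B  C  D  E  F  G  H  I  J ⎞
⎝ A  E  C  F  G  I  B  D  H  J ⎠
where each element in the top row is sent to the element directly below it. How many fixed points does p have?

The fixed points (elements with p(x) = x) are {A, C, J}, so there are 3.

3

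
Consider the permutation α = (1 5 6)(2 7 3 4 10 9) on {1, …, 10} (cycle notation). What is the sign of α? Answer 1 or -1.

The cycle lengths are 6, 3, 1.
A cycle is odd iff its length is even; α has 1 even-length cycle, so sgn(α) = (−1)^1 and α is odd.

-1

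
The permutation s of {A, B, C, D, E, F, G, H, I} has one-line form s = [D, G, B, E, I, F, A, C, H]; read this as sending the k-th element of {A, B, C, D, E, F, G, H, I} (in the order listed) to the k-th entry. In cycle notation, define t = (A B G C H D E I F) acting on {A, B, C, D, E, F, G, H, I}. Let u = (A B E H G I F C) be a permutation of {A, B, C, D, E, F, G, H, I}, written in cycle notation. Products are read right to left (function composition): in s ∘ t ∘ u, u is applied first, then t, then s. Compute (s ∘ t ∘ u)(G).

F

(s ∘ t ∘ u)(G) = s(t(u(G))). u(G) = I, then t(I) = F, then s(F) = F, so the result is F.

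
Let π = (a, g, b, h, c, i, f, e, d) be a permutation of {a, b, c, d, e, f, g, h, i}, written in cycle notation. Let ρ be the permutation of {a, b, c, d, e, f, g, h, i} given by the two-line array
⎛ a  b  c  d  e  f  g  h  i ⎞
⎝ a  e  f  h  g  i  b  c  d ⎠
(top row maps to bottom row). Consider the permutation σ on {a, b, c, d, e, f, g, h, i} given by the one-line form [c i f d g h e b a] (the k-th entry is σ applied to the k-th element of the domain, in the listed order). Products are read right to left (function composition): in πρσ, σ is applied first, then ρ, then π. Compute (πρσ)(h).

d

(πρσ)(h) = π(ρ(σ(h))). σ(h) = b, then ρ(b) = e, then π(e) = d, so the result is d.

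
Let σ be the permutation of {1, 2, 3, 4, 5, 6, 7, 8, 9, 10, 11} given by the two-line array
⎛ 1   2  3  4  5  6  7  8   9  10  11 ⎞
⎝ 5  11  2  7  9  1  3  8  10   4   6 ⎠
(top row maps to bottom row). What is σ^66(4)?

Tracing 4 → 7 → … returns to 4 after 10 steps, so 4 lies in a 10-cycle (1, 5, 9, 10, 4, 7, 3, 2, 11, 6).
Since the cycle has length 10, σ^66 acts on it the same as σ^6 (66 mod 10 = 6).
Advancing 6 steps from 4: 4 → 7 → 3 → 2 → 11 → 6 → 1.

1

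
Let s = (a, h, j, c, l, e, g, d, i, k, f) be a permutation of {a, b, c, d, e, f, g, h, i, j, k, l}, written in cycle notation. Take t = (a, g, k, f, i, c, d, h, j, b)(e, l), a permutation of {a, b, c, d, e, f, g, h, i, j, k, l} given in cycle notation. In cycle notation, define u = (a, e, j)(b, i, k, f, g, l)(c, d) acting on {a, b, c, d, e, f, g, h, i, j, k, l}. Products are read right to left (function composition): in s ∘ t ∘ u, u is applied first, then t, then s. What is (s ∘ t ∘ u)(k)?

k

Apply the permutations in order: u(k) = f, then t(f) = i, then s(i) = k. So (s ∘ t ∘ u)(k) = k.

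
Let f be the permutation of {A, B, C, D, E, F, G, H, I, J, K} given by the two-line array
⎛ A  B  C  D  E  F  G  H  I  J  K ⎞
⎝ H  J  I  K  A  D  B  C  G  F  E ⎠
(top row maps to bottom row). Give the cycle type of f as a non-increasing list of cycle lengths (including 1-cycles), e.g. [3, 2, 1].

The disjoint cycles are (A, H, C, I, G, B, J, F, D, K, E), with lengths 11 in non-increasing order.

[11]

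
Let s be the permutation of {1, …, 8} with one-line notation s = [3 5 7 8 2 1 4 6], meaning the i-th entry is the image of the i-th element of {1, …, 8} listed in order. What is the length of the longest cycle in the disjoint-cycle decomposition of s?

Decomposing into disjoint cycles gives (1 3 7 4 8 6)(2 5); the longest has length 6.

6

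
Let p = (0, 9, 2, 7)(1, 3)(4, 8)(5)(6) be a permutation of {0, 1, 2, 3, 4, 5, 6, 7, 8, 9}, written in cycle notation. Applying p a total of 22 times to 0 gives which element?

0 lies in the 4-cycle (0, 9, 2, 7).
Since the cycle has length 4, p^22 acts on it the same as p^2 (22 mod 4 = 2).
Stepping 2 places around the cycle: 0 → 9 → 2.

2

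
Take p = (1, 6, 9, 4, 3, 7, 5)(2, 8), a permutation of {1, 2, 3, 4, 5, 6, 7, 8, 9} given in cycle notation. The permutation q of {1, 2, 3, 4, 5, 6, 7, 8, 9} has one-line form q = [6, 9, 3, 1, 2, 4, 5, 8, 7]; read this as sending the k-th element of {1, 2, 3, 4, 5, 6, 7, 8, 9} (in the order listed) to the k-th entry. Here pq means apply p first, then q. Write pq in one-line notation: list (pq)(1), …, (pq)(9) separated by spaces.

For each element, apply p then q: 1 → 6 → 4; 2 → 8 → 8; 3 → 7 → 5; 4 → 3 → 3; 5 → 1 → 6; 6 → 9 → 7; 7 → 5 → 2; 8 → 2 → 9; 9 → 4 → 1.
So pq in one-line form is 4 8 5 3 6 7 2 9 1.

4 8 5 3 6 7 2 9 1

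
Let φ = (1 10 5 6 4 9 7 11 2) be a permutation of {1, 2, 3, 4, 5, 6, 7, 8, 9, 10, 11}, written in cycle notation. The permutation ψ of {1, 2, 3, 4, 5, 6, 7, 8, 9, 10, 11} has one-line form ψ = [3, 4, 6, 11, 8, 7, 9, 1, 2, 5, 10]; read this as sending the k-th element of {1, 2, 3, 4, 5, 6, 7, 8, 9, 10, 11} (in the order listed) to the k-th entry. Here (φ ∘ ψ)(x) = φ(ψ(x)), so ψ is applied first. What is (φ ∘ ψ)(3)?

First apply ψ: ψ(3) = 6, then φ(6) = 4. Thus (φ ∘ ψ)(3) = 4.

4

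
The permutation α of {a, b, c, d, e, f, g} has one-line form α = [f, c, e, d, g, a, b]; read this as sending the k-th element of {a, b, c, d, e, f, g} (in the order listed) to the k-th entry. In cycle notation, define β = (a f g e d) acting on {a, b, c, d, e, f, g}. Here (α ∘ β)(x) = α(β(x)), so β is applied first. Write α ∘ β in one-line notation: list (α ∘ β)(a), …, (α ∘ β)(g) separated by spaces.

For each element, apply β then α: a → f → a; b → b → c; c → c → e; d → a → f; e → d → d; f → g → b; g → e → g.
Collecting the images, α ∘ β = [a c e f d b g].

a c e f d b g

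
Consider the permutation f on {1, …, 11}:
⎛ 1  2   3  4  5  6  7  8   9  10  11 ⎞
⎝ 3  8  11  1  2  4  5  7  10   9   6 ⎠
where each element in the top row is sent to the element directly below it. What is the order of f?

20

The disjoint-cycle form of f has cycle lengths 5, 4, 2.
The order is lcm(5, 4, 2) = 20.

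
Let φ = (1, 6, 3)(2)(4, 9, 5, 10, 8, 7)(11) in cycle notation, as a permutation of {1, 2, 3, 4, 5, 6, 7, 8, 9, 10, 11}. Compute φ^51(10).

10 lies in the 6-cycle (4, 9, 5, 10, 8, 7).
On a 6-cycle, φ^6 is the identity, so φ^51 = φ^3 there (51 ≡ 3 mod 6).
Advancing 3 steps from 10: 10 → 8 → 7 → 4.

4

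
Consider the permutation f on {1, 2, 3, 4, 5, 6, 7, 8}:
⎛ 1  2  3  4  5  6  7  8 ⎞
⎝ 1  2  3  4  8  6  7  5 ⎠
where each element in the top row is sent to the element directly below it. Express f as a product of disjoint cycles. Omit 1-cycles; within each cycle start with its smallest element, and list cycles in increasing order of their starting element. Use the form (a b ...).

(5 8)

Start at 5 and follow images: 5 → 8 → 5, giving the cycle (5 8).
Repeating from the next unused element and collecting all non-trivial cycles gives (5 8).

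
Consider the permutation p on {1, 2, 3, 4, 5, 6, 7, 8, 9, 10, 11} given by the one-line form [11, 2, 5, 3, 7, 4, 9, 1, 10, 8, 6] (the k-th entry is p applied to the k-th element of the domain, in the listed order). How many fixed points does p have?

1

The fixed points (elements with p(x) = x) are {2}, so there is 1.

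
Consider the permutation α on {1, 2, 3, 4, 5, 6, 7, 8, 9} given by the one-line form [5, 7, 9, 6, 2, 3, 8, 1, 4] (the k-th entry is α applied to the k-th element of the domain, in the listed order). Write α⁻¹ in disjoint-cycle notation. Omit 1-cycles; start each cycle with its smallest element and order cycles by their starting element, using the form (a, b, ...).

First write α in disjoint cycles: (1, 5, 2, 7, 8)(3, 9, 4, 6).
The inverse reverses every cycle; in canonical form, α⁻¹ = (1, 8, 7, 2, 5)(3, 6, 4, 9).

(1, 8, 7, 2, 5)(3, 6, 4, 9)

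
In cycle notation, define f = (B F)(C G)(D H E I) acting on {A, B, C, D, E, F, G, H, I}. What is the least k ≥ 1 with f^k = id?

4

The disjoint cycles have lengths 4, 2, 2, 1.
Since disjoint cycles commute, ord(f) = lcm(4, 2, 2) = 4.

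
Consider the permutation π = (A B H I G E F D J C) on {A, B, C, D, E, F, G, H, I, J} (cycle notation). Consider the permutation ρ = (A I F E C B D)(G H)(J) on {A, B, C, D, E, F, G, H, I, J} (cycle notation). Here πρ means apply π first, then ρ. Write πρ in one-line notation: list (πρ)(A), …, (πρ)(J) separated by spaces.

D G I J E A C F H B

(πρ)(x) = ρ(π(x)). Computing each image: ρ(π(A)) = ρ(B) = D, ρ(π(B)) = ρ(H) = G, ρ(π(C)) = ρ(A) = I, ρ(π(D)) = ρ(J) = J, ρ(π(E)) = ρ(F) = E, ρ(π(F)) = ρ(D) = A, ρ(π(G)) = ρ(E) = C, ρ(π(H)) = ρ(I) = F, ρ(π(I)) = ρ(G) = H, ρ(π(J)) = ρ(C) = B.
Hence πρ = [D G I J E A C F H B].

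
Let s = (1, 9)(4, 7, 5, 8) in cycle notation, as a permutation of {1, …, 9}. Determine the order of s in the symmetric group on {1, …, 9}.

The cycle type of s is (4, 2, 1, 1, 1).
The order of s is the least common multiple of its cycle lengths: lcm(4, 2) = 4.

4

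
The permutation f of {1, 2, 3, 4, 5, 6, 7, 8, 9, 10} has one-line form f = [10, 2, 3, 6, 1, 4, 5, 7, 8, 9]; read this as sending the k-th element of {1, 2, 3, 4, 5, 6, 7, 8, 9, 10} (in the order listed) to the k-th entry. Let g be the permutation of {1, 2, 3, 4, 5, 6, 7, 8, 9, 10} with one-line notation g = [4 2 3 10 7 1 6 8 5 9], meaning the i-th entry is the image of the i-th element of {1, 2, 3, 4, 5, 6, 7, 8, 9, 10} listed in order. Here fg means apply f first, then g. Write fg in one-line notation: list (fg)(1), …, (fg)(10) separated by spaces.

9 2 3 1 4 10 7 6 8 5

(fg)(x) = g(f(x)). Computing each image: g(f(1)) = g(10) = 9, g(f(2)) = g(2) = 2, g(f(3)) = g(3) = 3, g(f(4)) = g(6) = 1, g(f(5)) = g(1) = 4, g(f(6)) = g(4) = 10, g(f(7)) = g(5) = 7, g(f(8)) = g(7) = 6, g(f(9)) = g(8) = 8, g(f(10)) = g(9) = 5.
Hence fg = [9 2 3 1 4 10 7 6 8 5].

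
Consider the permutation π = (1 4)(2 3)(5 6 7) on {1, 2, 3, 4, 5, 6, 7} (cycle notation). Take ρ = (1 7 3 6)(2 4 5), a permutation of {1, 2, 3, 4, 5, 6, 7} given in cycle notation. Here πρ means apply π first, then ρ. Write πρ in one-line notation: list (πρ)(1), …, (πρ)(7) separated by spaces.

5 6 4 7 1 3 2

(πρ)(x) = ρ(π(x)). Computing each image: ρ(π(1)) = ρ(4) = 5, ρ(π(2)) = ρ(3) = 6, ρ(π(3)) = ρ(2) = 4, ρ(π(4)) = ρ(1) = 7, ρ(π(5)) = ρ(6) = 1, ρ(π(6)) = ρ(7) = 3, ρ(π(7)) = ρ(5) = 2.
Hence πρ = [5 6 4 7 1 3 2].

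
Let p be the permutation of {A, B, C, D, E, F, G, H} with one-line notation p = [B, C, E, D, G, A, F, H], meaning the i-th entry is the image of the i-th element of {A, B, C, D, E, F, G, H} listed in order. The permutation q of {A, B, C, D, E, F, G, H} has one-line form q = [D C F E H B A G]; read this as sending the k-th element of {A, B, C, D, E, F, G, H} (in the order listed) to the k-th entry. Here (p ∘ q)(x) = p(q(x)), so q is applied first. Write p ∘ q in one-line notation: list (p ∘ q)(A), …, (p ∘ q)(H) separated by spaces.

(p ∘ q)(x) = p(q(x)). Computing each image: p(q(A)) = p(D) = D, p(q(B)) = p(C) = E, p(q(C)) = p(F) = A, p(q(D)) = p(E) = G, p(q(E)) = p(H) = H, p(q(F)) = p(B) = C, p(q(G)) = p(A) = B, p(q(H)) = p(G) = F.
Hence p ∘ q = [D E A G H C B F].

D E A G H C B F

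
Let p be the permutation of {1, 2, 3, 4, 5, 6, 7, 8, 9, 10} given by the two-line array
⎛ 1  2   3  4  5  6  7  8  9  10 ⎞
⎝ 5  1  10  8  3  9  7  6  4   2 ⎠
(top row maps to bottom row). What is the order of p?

20

Decomposing into disjoint cycles gives cycle lengths 5, 4, 1.
Since disjoint cycles commute, ord(p) = lcm(5, 4) = 20.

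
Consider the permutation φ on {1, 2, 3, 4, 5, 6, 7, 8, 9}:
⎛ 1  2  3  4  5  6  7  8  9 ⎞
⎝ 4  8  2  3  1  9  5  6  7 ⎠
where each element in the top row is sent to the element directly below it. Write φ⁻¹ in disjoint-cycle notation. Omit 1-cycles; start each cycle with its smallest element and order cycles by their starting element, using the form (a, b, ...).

First write φ in disjoint cycles: (1, 4, 3, 2, 8, 6, 9, 7, 5).
The inverse reverses every cycle; in canonical form, φ⁻¹ = (1, 5, 7, 9, 6, 8, 2, 3, 4).

(1, 5, 7, 9, 6, 8, 2, 3, 4)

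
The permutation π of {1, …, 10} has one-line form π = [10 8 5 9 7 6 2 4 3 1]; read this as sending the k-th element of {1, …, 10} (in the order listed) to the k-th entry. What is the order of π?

14

Writing π as disjoint cycles, the cycle lengths are 7, 2, 1.
The order of π is the least common multiple of its cycle lengths: lcm(7, 2) = 14.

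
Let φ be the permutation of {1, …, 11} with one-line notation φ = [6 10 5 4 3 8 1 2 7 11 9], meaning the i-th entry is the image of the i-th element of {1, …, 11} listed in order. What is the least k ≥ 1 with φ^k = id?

Decomposing into disjoint cycles gives cycle lengths 8, 2, 1.
Since disjoint cycles commute, ord(φ) = lcm(8, 2) = 8.

8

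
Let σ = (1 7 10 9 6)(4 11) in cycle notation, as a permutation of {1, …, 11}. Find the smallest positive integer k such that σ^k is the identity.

10

The disjoint cycles have lengths 5, 2, 1, 1, 1, 1.
The order of σ is the least common multiple of its cycle lengths: lcm(5, 2) = 10.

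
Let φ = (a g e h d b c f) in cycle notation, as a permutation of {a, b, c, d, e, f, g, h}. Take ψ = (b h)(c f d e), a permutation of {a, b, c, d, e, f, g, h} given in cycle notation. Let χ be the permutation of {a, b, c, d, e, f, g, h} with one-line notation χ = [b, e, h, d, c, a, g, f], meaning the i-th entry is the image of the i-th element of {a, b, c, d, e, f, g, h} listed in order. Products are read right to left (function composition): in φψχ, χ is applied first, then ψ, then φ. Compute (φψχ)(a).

d

(φψχ)(a) = φ(ψ(χ(a))). χ(a) = b, then ψ(b) = h, then φ(h) = d, so the result is d.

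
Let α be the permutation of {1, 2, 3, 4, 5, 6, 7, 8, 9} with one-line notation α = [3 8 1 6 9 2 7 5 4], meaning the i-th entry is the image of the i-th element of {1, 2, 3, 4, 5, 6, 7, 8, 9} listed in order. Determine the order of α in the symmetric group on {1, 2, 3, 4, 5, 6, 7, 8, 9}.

Writing α as disjoint cycles, the cycle lengths are 6, 2, 1.
Since disjoint cycles commute, ord(α) = lcm(6, 2) = 6.

6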